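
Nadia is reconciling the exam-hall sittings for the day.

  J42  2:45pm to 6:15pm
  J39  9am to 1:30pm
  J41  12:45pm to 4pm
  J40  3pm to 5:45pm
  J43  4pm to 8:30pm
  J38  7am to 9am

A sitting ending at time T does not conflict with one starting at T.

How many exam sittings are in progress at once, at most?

3

Walk through starts and ends in time order (an end at T is processed before a start at T):
7am start J38 → 1
9am end J38 → 0
9am start J39 → 1
12:45pm start J41 → 2
1:30pm end J39 → 1
2:45pm start J42 → 2
3pm start J40 → 3
4pm end J41 → 2
4pm start J43 → 3
5:45pm end J40 → 2
6:15pm end J42 → 1
8:30pm end J43 → 0
Peak is 3, at 3pm (J40, J41, J42).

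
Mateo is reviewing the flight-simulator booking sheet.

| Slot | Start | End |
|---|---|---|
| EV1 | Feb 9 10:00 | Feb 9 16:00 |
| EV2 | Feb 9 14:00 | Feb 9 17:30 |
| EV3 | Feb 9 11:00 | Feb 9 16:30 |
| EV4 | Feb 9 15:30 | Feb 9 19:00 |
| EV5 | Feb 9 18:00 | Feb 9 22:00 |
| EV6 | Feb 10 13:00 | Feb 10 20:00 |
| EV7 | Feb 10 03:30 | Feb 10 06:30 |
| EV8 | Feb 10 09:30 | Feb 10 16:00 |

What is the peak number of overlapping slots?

Walk through starts and ends in time order (an end at T is processed before a start at T):
Feb 9 10:00 start EV1 → 1
Feb 9 11:00 start EV3 → 2
Feb 9 14:00 start EV2 → 3
Feb 9 15:30 start EV4 → 4
Feb 9 16:00 end EV1 → 3
Feb 9 16:30 end EV3 → 2
Feb 9 17:30 end EV2 → 1
Feb 9 18:00 start EV5 → 2
Feb 9 19:00 end EV4 → 1
Feb 9 22:00 end EV5 → 0
Feb 10 03:30 start EV7 → 1
Feb 10 06:30 end EV7 → 0
Feb 10 09:30 start EV8 → 1
Feb 10 13:00 start EV6 → 2
Feb 10 16:00 end EV8 → 1
Feb 10 20:00 end EV6 → 0
Peak is 4, at Feb 9 15:30 (EV1, EV2, EV3, EV4).

4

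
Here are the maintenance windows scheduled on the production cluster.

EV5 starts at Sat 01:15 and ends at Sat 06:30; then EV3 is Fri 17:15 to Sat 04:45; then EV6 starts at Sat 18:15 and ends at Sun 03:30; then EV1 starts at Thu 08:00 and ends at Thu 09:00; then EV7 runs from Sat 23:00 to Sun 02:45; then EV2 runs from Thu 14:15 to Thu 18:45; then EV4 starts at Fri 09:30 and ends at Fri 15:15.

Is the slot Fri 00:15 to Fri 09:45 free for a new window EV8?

EV1: ends Thu 09:00 at or before EV8 starts Fri 00:15 → clear.
EV2: ends Thu 18:45 at or before EV8 starts Fri 00:15 → clear.
EV4: starts Fri 09:30 before EV8 ends Fri 09:45, and ends Fri 15:15 after EV8 starts Fri 00:15 → overlap.
EV3: starts Fri 17:15 at or after EV8 ends Fri 09:45 → clear.
EV5: starts Sat 01:15 at or after EV8 ends Fri 09:45 → clear.
EV6: starts Sat 18:15 at or after EV8 ends Fri 09:45 → clear.
EV7: starts Sat 23:00 at or after EV8 ends Fri 09:45 → clear.
EV8 overlaps EV4.

No — it overlaps EV4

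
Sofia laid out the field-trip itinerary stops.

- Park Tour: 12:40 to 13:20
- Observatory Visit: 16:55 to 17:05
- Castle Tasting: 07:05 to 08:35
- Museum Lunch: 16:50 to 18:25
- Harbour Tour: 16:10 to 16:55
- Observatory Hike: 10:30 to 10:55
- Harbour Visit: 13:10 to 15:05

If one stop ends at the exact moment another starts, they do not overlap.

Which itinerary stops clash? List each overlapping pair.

Sorted by start: Castle Tasting, Observatory Hike, Park Tour, Harbour Visit, Harbour Tour, Museum Lunch, Observatory Visit.
Observatory Hike starts after Castle Tasting ends — done with Castle Tasting.
Park Tour starts after Observatory Hike ends — done with Observatory Hike.
Harbour Visit starts before Park Tour ends → Park Tour and Harbour Visit overlap.
Harbour Tour starts after Park Tour ends — done with Park Tour.
Harbour Tour starts after Harbour Visit ends — done with Harbour Visit.
Museum Lunch starts before Harbour Tour ends → Harbour Tour and Museum Lunch overlap.
Observatory Visit starts exactly when Harbour Tour ends (back-to-back, no overlap).
Observatory Visit starts before Museum Lunch ends → Museum Lunch and Observatory Visit overlap.

Harbour Tour & Museum Lunch, Harbour Visit & Park Tour, Museum Lunch & Observatory Visit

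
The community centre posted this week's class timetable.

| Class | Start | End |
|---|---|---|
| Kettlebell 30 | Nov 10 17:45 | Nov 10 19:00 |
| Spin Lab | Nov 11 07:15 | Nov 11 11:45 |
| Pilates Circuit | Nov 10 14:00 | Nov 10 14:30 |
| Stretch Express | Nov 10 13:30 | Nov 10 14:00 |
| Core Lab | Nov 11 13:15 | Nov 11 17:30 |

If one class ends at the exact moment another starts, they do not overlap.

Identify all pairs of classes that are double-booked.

Two intervals overlap when each starts before the other ends.
Sorted by start: Stretch Express, Pilates Circuit, Kettlebell 30, Spin Lab, Core Lab.
Pilates Circuit starts exactly when Stretch Express ends (back-to-back, no overlap) — done with Stretch Express.
Kettlebell 30 starts after Pilates Circuit ends — done with Pilates Circuit.
Spin Lab starts after Kettlebell 30 ends — done with Kettlebell 30.
Core Lab starts after Spin Lab ends.

none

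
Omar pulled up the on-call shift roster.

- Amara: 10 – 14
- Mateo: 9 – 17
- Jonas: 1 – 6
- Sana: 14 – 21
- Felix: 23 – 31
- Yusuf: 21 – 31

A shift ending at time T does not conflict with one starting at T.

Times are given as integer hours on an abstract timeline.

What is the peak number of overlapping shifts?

Sweep the timeline, counting +1 at each start and −1 at each end (ends before starts at a tie):
1 start Jonas → 1
6 end Jonas → 0
9 start Mateo → 1
10 start Amara → 2
14 end Amara → 1
14 start Sana → 2
17 end Mateo → 1
21 end Sana → 0
21 start Yusuf → 1
23 start Felix → 2
31 end Felix → 1
31 end Yusuf → 0
Peak is 2, at 10 (Amara, Mateo).

2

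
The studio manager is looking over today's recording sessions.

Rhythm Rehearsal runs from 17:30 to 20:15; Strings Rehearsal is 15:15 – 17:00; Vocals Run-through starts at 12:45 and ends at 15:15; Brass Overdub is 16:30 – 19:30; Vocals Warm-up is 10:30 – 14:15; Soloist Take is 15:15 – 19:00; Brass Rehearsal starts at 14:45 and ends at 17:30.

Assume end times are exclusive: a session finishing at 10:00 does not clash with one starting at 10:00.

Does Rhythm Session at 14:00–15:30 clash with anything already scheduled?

Vocals Warm-up: starts 10:30 before Rhythm Session ends 15:30, and ends 14:15 after Rhythm Session starts 14:00 → overlap.
Vocals Run-through: starts 12:45 before Rhythm Session ends 15:30, and ends 15:15 after Rhythm Session starts 14:00 → overlap.
Brass Rehearsal: starts 14:45 before Rhythm Session ends 15:30, and ends 17:30 after Rhythm Session starts 14:00 → overlap.
Strings Rehearsal: starts 15:15 before Rhythm Session ends 15:30, and ends 17:00 after Rhythm Session starts 14:00 → overlap.
Soloist Take: starts 15:15 before Rhythm Session ends 15:30, and ends 19:00 after Rhythm Session starts 14:00 → overlap.
Brass Overdub: starts 16:30 at or after Rhythm Session ends 15:30 → clear.
Rhythm Rehearsal: starts 17:30 at or after Rhythm Session ends 15:30 → clear.
Rhythm Session overlaps Vocals Warm-up, Vocals Run-through, Strings Rehearsal, Soloist Take, Brass Rehearsal.

Yes — it overlaps Brass Rehearsal, Soloist Take, Strings Rehearsal, Vocals Run-through, Vocals Warm-up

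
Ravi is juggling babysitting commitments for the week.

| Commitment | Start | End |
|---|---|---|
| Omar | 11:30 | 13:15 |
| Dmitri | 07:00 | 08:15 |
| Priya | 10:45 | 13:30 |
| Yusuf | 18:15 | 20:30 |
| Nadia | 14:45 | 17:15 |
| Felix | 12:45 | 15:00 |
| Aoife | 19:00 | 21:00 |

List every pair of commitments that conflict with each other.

Sorted by start: Dmitri, Priya, Omar, Felix, Nadia, Yusuf, Aoife.
Priya starts after Dmitri ends, so nothing later overlaps Dmitri either.
Omar starts before Priya ends → Priya and Omar overlap.
Felix starts before Priya ends → Priya and Felix overlap.
Nadia starts after Priya ends, so nothing later overlaps Priya either.
Felix starts before Omar ends → Omar and Felix overlap.
Nadia starts after Omar ends, so nothing later overlaps Omar either.
Nadia starts before Felix ends → Felix and Nadia overlap.
Yusuf starts after Felix ends, so nothing later overlaps Felix either.
Yusuf starts after Nadia ends, so nothing later overlaps Nadia either.
Aoife starts before Yusuf ends → Yusuf and Aoife overlap.

Aoife & Yusuf, Felix & Nadia, Felix & Omar, Felix & Priya, Omar & Priya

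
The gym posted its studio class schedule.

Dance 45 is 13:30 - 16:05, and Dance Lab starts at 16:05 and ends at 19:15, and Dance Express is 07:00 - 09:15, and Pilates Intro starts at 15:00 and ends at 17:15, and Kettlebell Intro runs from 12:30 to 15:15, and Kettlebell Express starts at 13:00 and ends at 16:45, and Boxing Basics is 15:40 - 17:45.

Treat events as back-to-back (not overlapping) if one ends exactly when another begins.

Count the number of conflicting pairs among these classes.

12

Sorted by start: Dance Express, Kettlebell Intro, Kettlebell Express, Dance 45, Pilates Intro, Boxing Basics, Dance Lab.
Kettlebell Intro starts after Dance Express ends — done with Dance Express.
Kettlebell Express starts before Kettlebell Intro ends → Kettlebell Intro and Kettlebell Express overlap.
Dance 45 starts before Kettlebell Intro ends → Kettlebell Intro and Dance 45 overlap.
Pilates Intro starts before Kettlebell Intro ends → Kettlebell Intro and Pilates Intro overlap.
Boxing Basics starts after Kettlebell Intro ends — done with Kettlebell Intro.
Dance 45 starts before Kettlebell Express ends → Kettlebell Express and Dance 45 overlap.
Pilates Intro starts before Kettlebell Express ends → Kettlebell Express and Pilates Intro overlap.
Boxing Basics starts before Kettlebell Express ends → Kettlebell Express and Boxing Basics overlap.
Dance Lab starts before Kettlebell Express ends → Kettlebell Express and Dance Lab overlap.
Pilates Intro starts before Dance 45 ends → Dance 45 and Pilates Intro overlap.
Boxing Basics starts before Dance 45 ends → Dance 45 and Boxing Basics overlap.
Dance Lab starts exactly when Dance 45 ends (back-to-back, no overlap).
Boxing Basics starts before Pilates Intro ends → Pilates Intro and Boxing Basics overlap.
Dance Lab starts before Pilates Intro ends → Pilates Intro and Dance Lab overlap.
Dance Lab starts before Boxing Basics ends → Boxing Basics and Dance Lab overlap.
Overlapping pairs: Boxing Basics & Dance 45, Boxing Basics & Dance Lab, Boxing Basics & Kettlebell Express, Boxing Basics & Pilates Intro, Dance 45 & Kettlebell Express, Dance 45 & Kettlebell Intro, Dance 45 & Pilates Intro, Dance Lab & Kettlebell Express, Dance Lab & Pilates Intro, Kettlebell Express & Kettlebell Intro, Kettlebell Express & Pilates Intro, Kettlebell Intro & Pilates Intro — 12 in total.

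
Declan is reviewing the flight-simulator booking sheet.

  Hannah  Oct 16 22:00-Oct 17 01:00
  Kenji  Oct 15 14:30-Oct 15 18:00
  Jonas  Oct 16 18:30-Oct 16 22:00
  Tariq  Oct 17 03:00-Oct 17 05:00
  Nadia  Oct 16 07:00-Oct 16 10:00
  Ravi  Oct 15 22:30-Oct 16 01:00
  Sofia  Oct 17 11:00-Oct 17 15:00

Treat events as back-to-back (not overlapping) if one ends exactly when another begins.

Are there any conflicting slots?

Sorted by start: Kenji, Ravi, Nadia, Jonas, Hannah, Tariq, Sofia.
Ravi starts after Kenji ends — done with Kenji.
Nadia starts after Ravi ends — done with Ravi.
Jonas starts after Nadia ends — done with Nadia.
Hannah starts exactly when Jonas ends (back-to-back, no overlap) — done with Jonas.
Tariq starts after Hannah ends — done with Hannah.
Sofia starts after Tariq ends.
Every pair is clear; the schedule has no overlaps.

No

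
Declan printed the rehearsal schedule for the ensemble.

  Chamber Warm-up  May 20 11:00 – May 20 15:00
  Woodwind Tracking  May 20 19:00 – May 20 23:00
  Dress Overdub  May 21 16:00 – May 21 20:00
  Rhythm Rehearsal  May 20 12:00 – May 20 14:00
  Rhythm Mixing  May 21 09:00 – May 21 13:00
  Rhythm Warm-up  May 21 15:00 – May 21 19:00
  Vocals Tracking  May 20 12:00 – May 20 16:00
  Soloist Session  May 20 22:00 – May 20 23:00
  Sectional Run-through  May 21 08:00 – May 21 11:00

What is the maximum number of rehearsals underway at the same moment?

Sweep the timeline, counting +1 at each start and −1 at each end (ends before starts at a tie):
May 20 11:00 start Chamber Warm-up → 1
May 20 12:00 start Rhythm Rehearsal → 2
May 20 12:00 start Vocals Tracking → 3
May 20 14:00 end Rhythm Rehearsal → 2
May 20 15:00 end Chamber Warm-up → 1
May 20 16:00 end Vocals Tracking → 0
May 20 19:00 start Woodwind Tracking → 1
May 20 22:00 start Soloist Session → 2
May 20 23:00 end Soloist Session → 1
May 20 23:00 end Woodwind Tracking → 0
May 21 08:00 start Sectional Run-through → 1
May 21 09:00 start Rhythm Mixing → 2
May 21 11:00 end Sectional Run-through → 1
May 21 13:00 end Rhythm Mixing → 0
May 21 15:00 start Rhythm Warm-up → 1
May 21 16:00 start Dress Overdub → 2
May 21 19:00 end Rhythm Warm-up → 1
May 21 20:00 end Dress Overdub → 0
Peak is 3, at May 20 12:00 (Chamber Warm-up, Rhythm Rehearsal, Vocals Tracking).

3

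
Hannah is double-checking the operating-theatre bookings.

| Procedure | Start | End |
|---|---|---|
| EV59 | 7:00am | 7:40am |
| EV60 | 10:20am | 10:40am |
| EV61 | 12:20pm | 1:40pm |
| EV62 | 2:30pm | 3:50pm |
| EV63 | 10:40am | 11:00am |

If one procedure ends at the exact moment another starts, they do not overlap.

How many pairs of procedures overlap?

Two intervals overlap when each starts before the other ends.
Sorted by start: EV59, EV60, EV63, EV61, EV62.
EV60 starts after EV59 ends — done with EV59.
EV63 starts exactly when EV60 ends (back-to-back, no overlap) — done with EV60.
EV61 starts after EV63 ends — done with EV63.
EV62 starts after EV61 ends.
No pair overlaps.

0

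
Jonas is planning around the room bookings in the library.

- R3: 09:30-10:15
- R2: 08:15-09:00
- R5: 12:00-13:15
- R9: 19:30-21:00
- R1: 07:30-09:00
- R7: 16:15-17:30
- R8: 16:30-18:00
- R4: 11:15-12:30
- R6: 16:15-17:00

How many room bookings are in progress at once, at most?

Sweep the timeline, counting +1 at each start and −1 at each end (ends before starts at a tie):
07:30 start R1 → 1
08:15 start R2 → 2
09:00 end R1 → 1
09:00 end R2 → 0
09:30 start R3 → 1
10:15 end R3 → 0
11:15 start R4 → 1
12:00 start R5 → 2
12:30 end R4 → 1
13:15 end R5 → 0
16:15 start R6 → 1
16:15 start R7 → 2
16:30 start R8 → 3
17:00 end R6 → 2
17:30 end R7 → 1
18:00 end R8 → 0
19:30 start R9 → 1
21:00 end R9 → 0
Peak is 3, at 16:30 (R6, R7, R8).

3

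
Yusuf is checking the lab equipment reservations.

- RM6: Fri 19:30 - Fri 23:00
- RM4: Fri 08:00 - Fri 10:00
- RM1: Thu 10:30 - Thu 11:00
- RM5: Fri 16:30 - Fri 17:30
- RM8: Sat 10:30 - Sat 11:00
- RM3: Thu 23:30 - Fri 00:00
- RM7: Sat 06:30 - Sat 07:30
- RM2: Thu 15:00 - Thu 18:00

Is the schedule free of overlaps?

Two intervals overlap when each starts before the other ends.
Sorted by start: RM1, RM2, RM3, RM4, RM5, RM6, RM7, RM8.
RM2 starts after RM1 ends, so RM1 has no further overlaps.
RM3 starts after RM2 ends, so RM2 has no further overlaps.
RM4 starts after RM3 ends, so RM3 has no further overlaps.
RM5 starts after RM4 ends, so RM4 has no further overlaps.
RM6 starts after RM5 ends, so RM5 has no further overlaps.
RM7 starts after RM6 ends, so RM6 has no further overlaps.
RM8 starts after RM7 ends.
Every pair is clear; the schedule has no overlaps.

Yes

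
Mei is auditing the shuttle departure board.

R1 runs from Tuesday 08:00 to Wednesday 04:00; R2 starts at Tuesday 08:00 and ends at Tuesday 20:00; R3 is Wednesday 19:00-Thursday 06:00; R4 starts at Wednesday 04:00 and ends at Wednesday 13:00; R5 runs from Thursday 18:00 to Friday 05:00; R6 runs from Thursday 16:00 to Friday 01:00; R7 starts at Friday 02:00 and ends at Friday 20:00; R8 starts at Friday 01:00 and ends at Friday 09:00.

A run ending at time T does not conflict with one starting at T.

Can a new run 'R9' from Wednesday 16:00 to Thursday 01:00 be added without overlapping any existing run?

No — it overlaps R3

R1: ends Wednesday 04:00 at or before R9 starts Wednesday 16:00 → clear.
R2: ends Tuesday 20:00 at or before R9 starts Wednesday 16:00 → clear.
R4: ends Wednesday 13:00 at or before R9 starts Wednesday 16:00 → clear.
R3: starts Wednesday 19:00 before R9 ends Thursday 01:00, and ends Thursday 06:00 after R9 starts Wednesday 16:00 → overlap.
R6: starts Thursday 16:00 at or after R9 ends Thursday 01:00 → clear.
R5: starts Thursday 18:00 at or after R9 ends Thursday 01:00 → clear.
R8: starts Friday 01:00 at or after R9 ends Thursday 01:00 → clear.
R7: starts Friday 02:00 at or after R9 ends Thursday 01:00 → clear.
R9 overlaps R3.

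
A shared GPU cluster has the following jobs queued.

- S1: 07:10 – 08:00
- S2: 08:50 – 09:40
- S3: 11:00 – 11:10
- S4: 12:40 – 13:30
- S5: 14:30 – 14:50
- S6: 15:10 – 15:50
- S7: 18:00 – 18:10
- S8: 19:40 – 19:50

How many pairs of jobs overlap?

0

Two intervals overlap when each starts before the other ends.
Sorted by start: S1, S2, S3, S4, S5, S6, S7, S8.
S2 starts after S1 ends, so S1 has no further overlaps.
S3 starts after S2 ends, so S2 has no further overlaps.
S4 starts after S3 ends, so S3 has no further overlaps.
S5 starts after S4 ends, so S4 has no further overlaps.
S6 starts after S5 ends, so S5 has no further overlaps.
S7 starts after S6 ends, so S6 has no further overlaps.
S8 starts after S7 ends.
No pair overlaps.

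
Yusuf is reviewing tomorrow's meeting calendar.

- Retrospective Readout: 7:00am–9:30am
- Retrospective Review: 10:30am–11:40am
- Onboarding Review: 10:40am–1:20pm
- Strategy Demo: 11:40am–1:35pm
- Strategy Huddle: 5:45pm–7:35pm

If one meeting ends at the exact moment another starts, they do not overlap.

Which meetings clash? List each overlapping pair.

Two intervals overlap when each starts before the other ends.
Sorted by start: Retrospective Readout, Retrospective Review, Onboarding Review, Strategy Demo, Strategy Huddle.
Retrospective Review starts after Retrospective Readout ends; Retrospective Readout is clear from here.
Onboarding Review starts before Retrospective Review ends → Retrospective Review and Onboarding Review overlap.
Strategy Demo starts exactly when Retrospective Review ends (back-to-back, no overlap); Retrospective Review is clear from here.
Strategy Demo starts before Onboarding Review ends → Onboarding Review and Strategy Demo overlap.
Strategy Huddle starts after Onboarding Review ends.
Strategy Huddle starts after Strategy Demo ends.

Onboarding Review & Retrospective Review, Onboarding Review & Strategy Demo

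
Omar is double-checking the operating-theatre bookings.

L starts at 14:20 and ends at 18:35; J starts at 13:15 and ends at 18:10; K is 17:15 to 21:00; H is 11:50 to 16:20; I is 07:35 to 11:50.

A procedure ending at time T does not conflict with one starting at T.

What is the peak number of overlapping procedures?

3

Sweep the timeline, counting +1 at each start and −1 at each end (ends before starts at a tie):
07:35 start I → 1
11:50 end I → 0
11:50 start H → 1
13:15 start J → 2
14:20 start L → 3
16:20 end H → 2
17:15 start K → 3
18:10 end J → 2
18:35 end L → 1
21:00 end K → 0
Peak is 3, at 14:20 (H, J, L).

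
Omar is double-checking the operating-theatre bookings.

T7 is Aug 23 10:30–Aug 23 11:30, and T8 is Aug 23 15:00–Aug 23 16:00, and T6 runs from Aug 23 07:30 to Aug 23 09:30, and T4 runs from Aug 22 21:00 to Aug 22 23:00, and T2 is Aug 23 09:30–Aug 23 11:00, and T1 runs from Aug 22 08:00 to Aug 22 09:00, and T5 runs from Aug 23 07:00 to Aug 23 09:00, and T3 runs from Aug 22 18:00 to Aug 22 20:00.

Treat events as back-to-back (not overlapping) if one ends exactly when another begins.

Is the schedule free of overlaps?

Sorted by start: T1, T3, T4, T5, T6, T2, T7, T8.
T3 starts after T1 ends; T1 is clear from here.
T4 starts after T3 ends; T3 is clear from here.
T5 starts after T4 ends; T4 is clear from here.
T6 starts before T5 ends → T5 and T6 overlap.
That's a conflict, so the schedule is not conflict-free.

No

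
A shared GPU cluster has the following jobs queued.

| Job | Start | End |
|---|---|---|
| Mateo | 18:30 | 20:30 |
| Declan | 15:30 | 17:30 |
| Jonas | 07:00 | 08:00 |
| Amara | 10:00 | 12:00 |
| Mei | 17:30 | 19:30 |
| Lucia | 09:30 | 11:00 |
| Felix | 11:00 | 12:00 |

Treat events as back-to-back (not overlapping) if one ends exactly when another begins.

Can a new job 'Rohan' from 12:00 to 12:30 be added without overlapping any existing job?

Yes — the slot is free

Jonas: ends 08:00 at or before Rohan starts 12:00 → clear.
Lucia: ends 11:00 at or before Rohan starts 12:00 → clear.
Amara: ends 12:00 at or before Rohan starts 12:00 → clear.
Felix: ends 12:00 at or before Rohan starts 12:00 → clear.
Declan: starts 15:30 at or after Rohan ends 12:30 → clear.
Mei: starts 17:30 at or after Rohan ends 12:30 → clear.
Mateo: starts 18:30 at or after Rohan ends 12:30 → clear.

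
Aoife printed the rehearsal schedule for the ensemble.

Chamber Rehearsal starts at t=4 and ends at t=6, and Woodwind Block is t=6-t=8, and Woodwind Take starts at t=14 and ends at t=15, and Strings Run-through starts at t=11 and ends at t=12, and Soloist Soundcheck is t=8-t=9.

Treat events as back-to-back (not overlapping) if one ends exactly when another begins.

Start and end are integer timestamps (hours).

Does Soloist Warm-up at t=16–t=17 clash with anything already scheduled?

No — it doesn't clash with anything

Chamber Rehearsal: ends t=6 at or before Soloist Warm-up starts t=16 → clear.
Woodwind Block: ends t=8 at or before Soloist Warm-up starts t=16 → clear.
Soloist Soundcheck: ends t=9 at or before Soloist Warm-up starts t=16 → clear.
Strings Run-through: ends t=12 at or before Soloist Warm-up starts t=16 → clear.
Woodwind Take: ends t=15 at or before Soloist Warm-up starts t=16 → clear.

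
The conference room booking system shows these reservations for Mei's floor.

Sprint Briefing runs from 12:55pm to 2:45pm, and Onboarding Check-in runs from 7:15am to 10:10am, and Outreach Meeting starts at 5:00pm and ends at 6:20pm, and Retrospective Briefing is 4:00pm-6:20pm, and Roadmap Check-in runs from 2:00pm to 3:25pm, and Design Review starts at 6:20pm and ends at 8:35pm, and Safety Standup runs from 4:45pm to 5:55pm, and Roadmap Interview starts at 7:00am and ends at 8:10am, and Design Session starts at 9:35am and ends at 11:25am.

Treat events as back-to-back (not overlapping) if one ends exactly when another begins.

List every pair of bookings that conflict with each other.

Sorted by start: Roadmap Interview, Onboarding Check-in, Design Session, Sprint Briefing, Roadmap Check-in, Retrospective Briefing, Safety Standup, Outreach Meeting, Design Review.
Onboarding Check-in starts before Roadmap Interview ends → Roadmap Interview and Onboarding Check-in overlap.
Design Session starts after Roadmap Interview ends; Roadmap Interview is clear from here.
Design Session starts before Onboarding Check-in ends → Onboarding Check-in and Design Session overlap.
Sprint Briefing starts after Onboarding Check-in ends; Onboarding Check-in is clear from here.
Sprint Briefing starts after Design Session ends; Design Session is clear from here.
Roadmap Check-in starts before Sprint Briefing ends → Sprint Briefing and Roadmap Check-in overlap.
Retrospective Briefing starts after Sprint Briefing ends; Sprint Briefing is clear from here.
Retrospective Briefing starts after Roadmap Check-in ends; Roadmap Check-in is clear from here.
Safety Standup starts before Retrospective Briefing ends → Retrospective Briefing and Safety Standup overlap.
Outreach Meeting starts before Retrospective Briefing ends → Retrospective Briefing and Outreach Meeting overlap.
Design Review starts exactly when Retrospective Briefing ends (back-to-back, no overlap).
Outreach Meeting starts before Safety Standup ends → Safety Standup and Outreach Meeting overlap.
Design Review starts after Safety Standup ends.
Design Review starts exactly when Outreach Meeting ends (back-to-back, no overlap).

Design Session & Onboarding Check-in, Onboarding Check-in & Roadmap Interview, Outreach Meeting & Retrospective Briefing, Outreach Meeting & Safety Standup, Retrospective Briefing & Safety Standup, Roadmap Check-in & Sprint Briefing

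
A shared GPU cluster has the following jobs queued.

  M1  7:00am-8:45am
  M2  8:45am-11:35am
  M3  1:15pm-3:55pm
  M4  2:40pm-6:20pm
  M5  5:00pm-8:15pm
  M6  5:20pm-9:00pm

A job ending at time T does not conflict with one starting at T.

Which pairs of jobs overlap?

M3 & M4, M4 & M5, M4 & M6, M5 & M6

Sorted by start: M1, M2, M3, M4, M5, M6.
M2 starts exactly when M1 ends (back-to-back, no overlap), so nothing later overlaps M1 either.
M3 starts after M2 ends, so nothing later overlaps M2 either.
M4 starts before M3 ends → M3 and M4 overlap.
M5 starts after M3 ends, so nothing later overlaps M3 either.
M5 starts before M4 ends → M4 and M5 overlap.
M6 starts before M4 ends → M4 and M6 overlap.
M6 starts before M5 ends → M5 and M6 overlap.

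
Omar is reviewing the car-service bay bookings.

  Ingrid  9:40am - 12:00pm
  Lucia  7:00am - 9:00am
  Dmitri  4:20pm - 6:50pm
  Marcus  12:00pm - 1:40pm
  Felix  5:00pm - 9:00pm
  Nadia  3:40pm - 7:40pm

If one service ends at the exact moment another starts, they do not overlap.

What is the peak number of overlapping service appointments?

3

Walk through starts and ends in time order (an end at T is processed before a start at T):
7:00am start Lucia → 1
9:00am end Lucia → 0
9:40am start Ingrid → 1
12:00pm end Ingrid → 0
12:00pm start Marcus → 1
1:40pm end Marcus → 0
3:40pm start Nadia → 1
4:20pm start Dmitri → 2
5:00pm start Felix → 3
6:50pm end Dmitri → 2
7:40pm end Nadia → 1
9:00pm end Felix → 0
Peak is 3, at 5:00pm (Dmitri, Felix, Nadia).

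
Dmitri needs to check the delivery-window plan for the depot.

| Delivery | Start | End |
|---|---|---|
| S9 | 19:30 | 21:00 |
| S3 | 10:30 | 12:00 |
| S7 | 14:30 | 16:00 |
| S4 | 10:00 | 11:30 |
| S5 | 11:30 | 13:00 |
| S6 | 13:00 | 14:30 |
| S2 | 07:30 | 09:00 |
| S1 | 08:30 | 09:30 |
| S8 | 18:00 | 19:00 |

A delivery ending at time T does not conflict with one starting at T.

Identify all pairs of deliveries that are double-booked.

Two intervals overlap when each starts before the other ends.
Sorted by start: S2, S1, S4, S3, S5, S6, S7, S8, S9.
S1 starts before S2 ends → S2 and S1 overlap.
S4 starts after S2 ends, so nothing later overlaps S2 either.
S4 starts after S1 ends, so nothing later overlaps S1 either.
S3 starts before S4 ends → S4 and S3 overlap.
S5 starts exactly when S4 ends (back-to-back, no overlap), so nothing later overlaps S4 either.
S5 starts before S3 ends → S3 and S5 overlap.
S6 starts after S3 ends, so nothing later overlaps S3 either.
S6 starts exactly when S5 ends (back-to-back, no overlap), so nothing later overlaps S5 either.
S7 starts exactly when S6 ends (back-to-back, no overlap), so nothing later overlaps S6 either.
S8 starts after S7 ends, so nothing later overlaps S7 either.
S9 starts after S8 ends.

S1 & S2, S3 & S4, S3 & S5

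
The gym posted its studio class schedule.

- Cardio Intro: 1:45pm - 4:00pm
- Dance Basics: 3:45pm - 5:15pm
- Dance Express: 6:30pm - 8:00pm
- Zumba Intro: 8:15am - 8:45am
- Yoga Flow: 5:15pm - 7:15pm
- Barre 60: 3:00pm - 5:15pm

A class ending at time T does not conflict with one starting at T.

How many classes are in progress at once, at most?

Walk through starts and ends in time order (an end at T is processed before a start at T):
8:15am start Zumba Intro → 1
8:45am end Zumba Intro → 0
1:45pm start Cardio Intro → 1
3:00pm start Barre 60 → 2
3:45pm start Dance Basics → 3
4:00pm end Cardio Intro → 2
5:15pm end Barre 60 → 1
5:15pm end Dance Basics → 0
5:15pm start Yoga Flow → 1
6:30pm start Dance Express → 2
7:15pm end Yoga Flow → 1
8:00pm end Dance Express → 0
Peak is 3, at 3:45pm (Barre 60, Cardio Intro, Dance Basics).

3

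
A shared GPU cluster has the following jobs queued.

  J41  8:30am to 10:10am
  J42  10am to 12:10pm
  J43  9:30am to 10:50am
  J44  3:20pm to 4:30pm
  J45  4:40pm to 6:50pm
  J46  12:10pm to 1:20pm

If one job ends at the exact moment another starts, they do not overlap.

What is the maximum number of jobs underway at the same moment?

Sweep the timeline, counting +1 at each start and −1 at each end (ends before starts at a tie):
8:30am start J41 → 1
9:30am start J43 → 2
10am start J42 → 3
10:10am end J41 → 2
10:50am end J43 → 1
12:10pm end J42 → 0
12:10pm start J46 → 1
1:20pm end J46 → 0
3:20pm start J44 → 1
4:30pm end J44 → 0
4:40pm start J45 → 1
6:50pm end J45 → 0
Peak is 3, at 10am (J41, J42, J43).

3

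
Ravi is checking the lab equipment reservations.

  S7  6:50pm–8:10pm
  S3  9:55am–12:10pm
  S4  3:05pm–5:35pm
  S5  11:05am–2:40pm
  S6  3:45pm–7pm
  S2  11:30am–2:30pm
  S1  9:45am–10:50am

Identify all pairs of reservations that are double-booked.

S1 & S3, S2 & S3, S2 & S5, S3 & S5, S4 & S6, S6 & S7

Sorted by start: S1, S3, S5, S2, S4, S6, S7.
S3 starts before S1 ends → S1 and S3 overlap.
S5 starts after S1 ends, so S1 has no further overlaps.
S5 starts before S3 ends → S3 and S5 overlap.
S2 starts before S3 ends → S3 and S2 overlap.
S4 starts after S3 ends, so S3 has no further overlaps.
S2 starts before S5 ends → S5 and S2 overlap.
S4 starts after S5 ends, so S5 has no further overlaps.
S4 starts after S2 ends, so S2 has no further overlaps.
S6 starts before S4 ends → S4 and S6 overlap.
S7 starts after S4 ends.
S7 starts before S6 ends → S6 and S7 overlap.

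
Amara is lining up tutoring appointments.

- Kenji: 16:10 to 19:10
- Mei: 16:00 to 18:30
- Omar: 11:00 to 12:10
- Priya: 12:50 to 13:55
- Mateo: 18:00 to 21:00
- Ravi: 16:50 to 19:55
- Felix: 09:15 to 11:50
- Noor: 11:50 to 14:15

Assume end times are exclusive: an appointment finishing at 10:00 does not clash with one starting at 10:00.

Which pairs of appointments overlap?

Felix & Omar, Kenji & Mateo, Kenji & Mei, Kenji & Ravi, Mateo & Mei, Mateo & Ravi, Mei & Ravi, Noor & Omar, Noor & Priya

Check each pair: they overlap iff neither finishes before the other starts.
Sorted by start: Felix, Omar, Noor, Priya, Mei, Kenji, Ravi, Mateo.
Omar starts before Felix ends → Felix and Omar overlap.
Noor starts exactly when Felix ends (back-to-back, no overlap) — done with Felix.
Noor starts before Omar ends → Omar and Noor overlap.
Priya starts after Omar ends — done with Omar.
Priya starts before Noor ends → Noor and Priya overlap.
Mei starts after Noor ends — done with Noor.
Mei starts after Priya ends — done with Priya.
Kenji starts before Mei ends → Mei and Kenji overlap.
Ravi starts before Mei ends → Mei and Ravi overlap.
Mateo starts before Mei ends → Mei and Mateo overlap.
Ravi starts before Kenji ends → Kenji and Ravi overlap.
Mateo starts before Kenji ends → Kenji and Mateo overlap.
Mateo starts before Ravi ends → Ravi and Mateo overlap.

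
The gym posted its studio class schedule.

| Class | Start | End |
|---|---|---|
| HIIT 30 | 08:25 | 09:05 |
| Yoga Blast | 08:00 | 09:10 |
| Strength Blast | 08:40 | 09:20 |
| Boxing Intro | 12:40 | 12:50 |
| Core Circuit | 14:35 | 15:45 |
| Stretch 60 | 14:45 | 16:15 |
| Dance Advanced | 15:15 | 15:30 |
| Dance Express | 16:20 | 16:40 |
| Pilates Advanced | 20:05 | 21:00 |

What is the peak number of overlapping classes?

Sort all start/end points and keep a running count:
08:00 start Yoga Blast → 1
08:25 start HIIT 30 → 2
08:40 start Strength Blast → 3
09:05 end HIIT 30 → 2
09:10 end Yoga Blast → 1
09:20 end Strength Blast → 0
12:40 start Boxing Intro → 1
12:50 end Boxing Intro → 0
14:35 start Core Circuit → 1
14:45 start Stretch 60 → 2
15:15 start Dance Advanced → 3
15:30 end Dance Advanced → 2
15:45 end Core Circuit → 1
16:15 end Stretch 60 → 0
16:20 start Dance Express → 1
16:40 end Dance Express → 0
20:05 start Pilates Advanced → 1
21:00 end Pilates Advanced → 0
Peak is 3, at 08:40 (HIIT 30, Strength Blast, Yoga Blast).

3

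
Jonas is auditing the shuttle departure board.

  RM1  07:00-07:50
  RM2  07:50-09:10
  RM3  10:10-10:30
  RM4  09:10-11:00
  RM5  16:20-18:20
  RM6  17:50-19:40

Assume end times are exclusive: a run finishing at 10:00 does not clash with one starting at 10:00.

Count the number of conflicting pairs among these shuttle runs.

2

Two intervals overlap when each starts before the other ends.
Sorted by start: RM1, RM2, RM4, RM3, RM5, RM6.
RM2 starts exactly when RM1 ends (back-to-back, no overlap), so RM1 has no further overlaps.
RM4 starts exactly when RM2 ends (back-to-back, no overlap), so RM2 has no further overlaps.
RM3 starts before RM4 ends → RM4 and RM3 overlap.
RM5 starts after RM4 ends, so RM4 has no further overlaps.
RM5 starts after RM3 ends, so RM3 has no further overlaps.
RM6 starts before RM5 ends → RM5 and RM6 overlap.
Overlapping pairs: RM3 & RM4, RM5 & RM6 — 2 in total.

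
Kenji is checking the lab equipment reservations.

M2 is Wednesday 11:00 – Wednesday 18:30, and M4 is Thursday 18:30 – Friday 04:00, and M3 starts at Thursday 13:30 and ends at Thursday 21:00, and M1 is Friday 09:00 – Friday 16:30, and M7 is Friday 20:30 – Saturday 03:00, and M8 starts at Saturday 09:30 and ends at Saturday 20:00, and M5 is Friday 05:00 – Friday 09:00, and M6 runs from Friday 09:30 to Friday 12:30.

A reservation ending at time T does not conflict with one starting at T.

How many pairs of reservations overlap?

2

Two intervals overlap when each starts before the other ends.
Sorted by start: M2, M3, M4, M5, M1, M6, M7, M8.
M3 starts after M2 ends — done with M2.
M4 starts before M3 ends → M3 and M4 overlap.
M5 starts after M3 ends — done with M3.
M5 starts after M4 ends — done with M4.
M1 starts exactly when M5 ends (back-to-back, no overlap) — done with M5.
M6 starts before M1 ends → M1 and M6 overlap.
M7 starts after M1 ends — done with M1.
M7 starts after M6 ends — done with M6.
M8 starts after M7 ends.
Overlapping pairs: M1 & M6, M3 & M4 — 2 in total.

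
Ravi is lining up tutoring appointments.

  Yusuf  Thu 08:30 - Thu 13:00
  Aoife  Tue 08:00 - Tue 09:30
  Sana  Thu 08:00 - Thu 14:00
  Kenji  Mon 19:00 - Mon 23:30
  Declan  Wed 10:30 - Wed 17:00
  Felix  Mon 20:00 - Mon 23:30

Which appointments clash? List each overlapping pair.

Felix & Kenji, Sana & Yusuf

Sorted by start: Kenji, Felix, Aoife, Declan, Sana, Yusuf.
Felix starts before Kenji ends → Kenji and Felix overlap.
Aoife starts after Kenji ends — done with Kenji.
Aoife starts after Felix ends — done with Felix.
Declan starts after Aoife ends — done with Aoife.
Sana starts after Declan ends — done with Declan.
Yusuf starts before Sana ends → Sana and Yusuf overlap.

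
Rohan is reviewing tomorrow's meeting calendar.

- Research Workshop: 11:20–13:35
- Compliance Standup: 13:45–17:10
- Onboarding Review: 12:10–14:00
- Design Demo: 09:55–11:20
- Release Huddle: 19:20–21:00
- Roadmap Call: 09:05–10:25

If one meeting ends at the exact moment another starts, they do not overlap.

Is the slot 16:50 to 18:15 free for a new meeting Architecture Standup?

Roadmap Call: ends 10:25 at or before Architecture Standup starts 16:50 → clear.
Design Demo: ends 11:20 at or before Architecture Standup starts 16:50 → clear.
Research Workshop: ends 13:35 at or before Architecture Standup starts 16:50 → clear.
Onboarding Review: ends 14:00 at or before Architecture Standup starts 16:50 → clear.
Compliance Standup: starts 13:45 before Architecture Standup ends 18:15, and ends 17:10 after Architecture Standup starts 16:50 → overlap.
Release Huddle: starts 19:20 at or after Architecture Standup ends 18:15 → clear.
Architecture Standup overlaps Compliance Standup.

No — it overlaps Compliance Standup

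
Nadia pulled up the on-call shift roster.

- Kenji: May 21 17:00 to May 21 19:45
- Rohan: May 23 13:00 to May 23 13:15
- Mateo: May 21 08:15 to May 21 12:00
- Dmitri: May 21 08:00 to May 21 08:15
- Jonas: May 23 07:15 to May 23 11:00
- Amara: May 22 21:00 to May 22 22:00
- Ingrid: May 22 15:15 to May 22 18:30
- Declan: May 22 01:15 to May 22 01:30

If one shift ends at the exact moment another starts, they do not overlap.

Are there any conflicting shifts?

No

Sorted by start: Dmitri, Mateo, Kenji, Declan, Ingrid, Amara, Jonas, Rohan.
Mateo starts exactly when Dmitri ends (back-to-back, no overlap), so nothing later overlaps Dmitri either.
Kenji starts after Mateo ends, so nothing later overlaps Mateo either.
Declan starts after Kenji ends, so nothing later overlaps Kenji either.
Ingrid starts after Declan ends, so nothing later overlaps Declan either.
Amara starts after Ingrid ends, so nothing later overlaps Ingrid either.
Jonas starts after Amara ends, so nothing later overlaps Amara either.
Rohan starts after Jonas ends.
Every pair is clear; the schedule has no overlaps.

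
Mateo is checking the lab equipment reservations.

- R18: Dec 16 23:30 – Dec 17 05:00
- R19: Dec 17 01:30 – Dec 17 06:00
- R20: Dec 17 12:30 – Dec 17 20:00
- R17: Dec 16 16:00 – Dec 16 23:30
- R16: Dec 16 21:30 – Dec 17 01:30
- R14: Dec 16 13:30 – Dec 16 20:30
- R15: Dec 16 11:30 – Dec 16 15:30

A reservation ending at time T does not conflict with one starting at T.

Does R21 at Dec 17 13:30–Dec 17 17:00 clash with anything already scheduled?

R15: ends Dec 16 15:30 at or before R21 starts Dec 17 13:30 → clear.
R14: ends Dec 16 20:30 at or before R21 starts Dec 17 13:30 → clear.
R17: ends Dec 16 23:30 at or before R21 starts Dec 17 13:30 → clear.
R16: ends Dec 17 01:30 at or before R21 starts Dec 17 13:30 → clear.
R18: ends Dec 17 05:00 at or before R21 starts Dec 17 13:30 → clear.
R19: ends Dec 17 06:00 at or before R21 starts Dec 17 13:30 → clear.
R20: starts Dec 17 12:30 before R21 ends Dec 17 17:00, and ends Dec 17 20:00 after R21 starts Dec 17 13:30 → overlap.
R21 overlaps R20.

Yes — it overlaps R20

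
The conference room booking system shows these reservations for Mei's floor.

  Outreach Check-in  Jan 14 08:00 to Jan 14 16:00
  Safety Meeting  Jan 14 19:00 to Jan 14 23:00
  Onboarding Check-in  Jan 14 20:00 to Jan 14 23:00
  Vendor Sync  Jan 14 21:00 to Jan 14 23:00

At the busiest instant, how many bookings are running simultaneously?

3

Sweep the timeline, counting +1 at each start and −1 at each end (ends before starts at a tie):
Jan 14 08:00 start Outreach Check-in → 1
Jan 14 16:00 end Outreach Check-in → 0
Jan 14 19:00 start Safety Meeting → 1
Jan 14 20:00 start Onboarding Check-in → 2
Jan 14 21:00 start Vendor Sync → 3
Jan 14 23:00 end Onboarding Check-in → 2
Jan 14 23:00 end Safety Meeting → 1
Jan 14 23:00 end Vendor Sync → 0
Peak is 3, at Jan 14 21:00 (Onboarding Check-in, Safety Meeting, Vendor Sync).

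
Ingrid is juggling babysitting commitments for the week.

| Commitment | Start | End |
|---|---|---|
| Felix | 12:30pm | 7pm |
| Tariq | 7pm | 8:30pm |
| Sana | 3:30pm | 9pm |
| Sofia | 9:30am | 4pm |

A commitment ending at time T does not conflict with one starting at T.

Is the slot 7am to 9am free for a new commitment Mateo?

Yes — the slot is free

Sofia: starts 9:30am at or after Mateo ends 9am → clear.
Felix: starts 12:30pm at or after Mateo ends 9am → clear.
Sana: starts 3:30pm at or after Mateo ends 9am → clear.
Tariq: starts 7pm at or after Mateo ends 9am → clear.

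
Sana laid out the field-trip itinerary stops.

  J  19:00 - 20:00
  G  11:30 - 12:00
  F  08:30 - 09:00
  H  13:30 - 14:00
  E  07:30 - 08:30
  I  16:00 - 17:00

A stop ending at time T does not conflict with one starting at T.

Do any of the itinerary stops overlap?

No

Two intervals overlap when each starts before the other ends.
Sorted by start: E, F, G, H, I, J.
F starts exactly when E ends (back-to-back, no overlap); E is clear from here.
G starts after F ends; F is clear from here.
H starts after G ends; G is clear from here.
I starts after H ends; H is clear from here.
J starts after I ends.
Every pair is clear; the schedule has no overlaps.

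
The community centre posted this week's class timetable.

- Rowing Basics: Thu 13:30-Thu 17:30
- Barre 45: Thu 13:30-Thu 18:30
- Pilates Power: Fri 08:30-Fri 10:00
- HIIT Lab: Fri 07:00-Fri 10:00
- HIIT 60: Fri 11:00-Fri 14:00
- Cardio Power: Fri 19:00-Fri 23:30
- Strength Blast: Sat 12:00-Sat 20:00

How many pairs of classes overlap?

2

Sorted by start: Rowing Basics, Barre 45, HIIT Lab, Pilates Power, HIIT 60, Cardio Power, Strength Blast.
Barre 45 starts before Rowing Basics ends → Rowing Basics and Barre 45 overlap.
HIIT Lab starts after Rowing Basics ends, so nothing later overlaps Rowing Basics either.
HIIT Lab starts after Barre 45 ends, so nothing later overlaps Barre 45 either.
Pilates Power starts before HIIT Lab ends → HIIT Lab and Pilates Power overlap.
HIIT 60 starts after HIIT Lab ends, so nothing later overlaps HIIT Lab either.
HIIT 60 starts after Pilates Power ends, so nothing later overlaps Pilates Power either.
Cardio Power starts after HIIT 60 ends, so nothing later overlaps HIIT 60 either.
Strength Blast starts after Cardio Power ends.
Overlapping pairs: Barre 45 & Rowing Basics, HIIT Lab & Pilates Power — 2 in total.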